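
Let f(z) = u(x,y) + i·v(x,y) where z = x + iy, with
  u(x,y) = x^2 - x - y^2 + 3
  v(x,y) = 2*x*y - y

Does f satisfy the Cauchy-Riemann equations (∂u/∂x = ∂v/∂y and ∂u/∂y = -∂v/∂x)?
∂u/∂x = 2*x - 1
∂v/∂y = 2*x - 1
∂u/∂y = -2*y
∂v/∂x = 2*y
∂u/∂x = ∂v/∂y and ∂u/∂y = -∂v/∂x hold identically; f is analytic.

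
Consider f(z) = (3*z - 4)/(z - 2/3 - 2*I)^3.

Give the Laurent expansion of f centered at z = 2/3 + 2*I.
Put w = z - (2/3 + 2*I), i.e. z = w + 2/3 + 2*I. The denominator is w^3, so it suffices to rewrite the numerator in powers of w.

P(z) = 3*z - 4
P(w + 2/3 + 2*I) = -2 + 6*I + 3*w

Dividing each term by w^3:
  f = (-2 + 6*I)/w^3 + 3/w^2

Substituting back w = z - 2/3 - 2*I:
  f(z) = (-2 + 6*I)/(z - 2/3 - 2*I)^3 + 3/(z - 2/3 - 2*I)^2

The series is finite because the numerator is a polynomial; the negative powers form the principal part.

Final answer: (-2 + 6*I)/(z - 2/3 - 2*I)^3 + 3/(z - 2/3 - 2*I)^2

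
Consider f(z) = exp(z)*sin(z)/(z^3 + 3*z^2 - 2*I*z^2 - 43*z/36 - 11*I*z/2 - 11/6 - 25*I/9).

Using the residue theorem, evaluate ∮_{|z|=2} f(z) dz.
By the residue theorem, ∮_C f(z) dz = 2πi · (sum of the residues of f at the poles inside |z| = 2).

The denominator factors as (z - 2/3 - 3*I/2)*(z + 2/3)*(z + 3 - I/2), so the singularities of f are simple poles at z = 2/3 + 3*I/2, z = -2/3, z = -3 + I/2.
  |2/3 + 3*I/2|² = 97/36 < 4 = 2², so this pole is inside the contour.
  |-2/3|² = 4/9 < 4 = 2², so this pole is inside the contour.
  |-3 + I/2|² = 37/4 > 4 = 2², so this pole is outside the contour.

With P(z) = exp(z)*sin(z) and Q(z) = z^3 + 3*z^2 - 2*I*z^2 - 43*z/36 - 11*I*z/2 - 11/6 - 25*I/9, each pole is simple, so Res(f, z₀) = P(z₀)/Q'(z₀) with Q'(z) = 3*z^2 + 6*z - 4*I*z - 43/36 - 11*I/2.
  Res(f, 2/3 + 3*I/2) = P(2/3 + 3*I/2)/Q'(2/3 + 3*I/2) = (exp(2/3 + 3*I/2)*sin(2/3 + 3*I/2))/(61/18 + 41*I/6) = (549/9425 - 1107*I/9425)*exp(2/3 + 3*I/2)*sin(2/3 + 3*I/2)
  Res(f, -2/3) = P(-2/3)/Q'(-2/3) = (-exp(-2/3)*sin(2/3))/(-139/36 - 17*I/6) = (5004/29725 - 3672*I/29725)*exp(-2/3)*sin(2/3)

Sum of residues inside C: (5004/29725 - 3672*I/29725)*exp(-2/3)*sin(2/3) + (549/9425 - 1107*I/9425)*exp(2/3 + 3*I/2)*sin(2/3 + 3*I/2)
∮_C f(z) dz = 2πi · ((5004/29725 - 3672*I/29725)*exp(-2/3)*sin(2/3) + (549/9425 - 1107*I/9425)*exp(2/3 + 3*I/2)*sin(2/3 + 3*I/2)) = pi*(7344/29725 + 10008*I/29725)*exp(-2/3)*sin(2/3) + pi*(2214/9425 + 1098*I/9425)*exp(2/3 + 3*I/2)*sin(2/3 + 3*I/2)

Final answer: pi*(7344/29725 + 10008*I/29725)*exp(-2/3)*sin(2/3) + pi*(2214/9425 + 1098*I/9425)*exp(2/3 + 3*I/2)*sin(2/3 + 3*I/2)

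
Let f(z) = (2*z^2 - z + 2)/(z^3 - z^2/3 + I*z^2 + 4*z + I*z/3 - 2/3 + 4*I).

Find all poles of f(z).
The singularities of f are the zeros of the denominator. Factoring,
  z^3 - z^2/3 + I*z^2 + 4*z + I*z/3 - 2/3 + 4*I = (z + I)*(z - 2*I)*(z - 1/3 + 2*I)
so the candidates are z = -I, z = 2*I, z = 1/3 - 2*I.

Check the numerator P(z) = 2*z^2 - z + 2 at each one:
  P(-I) = I ≠ 0, so z = -I is a (simple) pole.
  P(2*I) = -6 - 2*I ≠ 0, so z = 2*I is a (simple) pole.
  P(1/3 - 2*I) = -55/9 - 2*I/3 ≠ 0, so z = 1/3 - 2*I is a (simple) pole.

Poles of f: {-I, 2*I, 1/3 - 2*I}

Final answer: {-I, 2*I, 1/3 - 2*I}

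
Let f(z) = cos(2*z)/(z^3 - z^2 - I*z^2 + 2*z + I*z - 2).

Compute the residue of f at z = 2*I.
Write f(z) = P(z)/Q(z) with P(z) = cos(2*z) and Q(z) = z^3 - z^2 - I*z^2 + 2*z + I*z - 2.
The denominator factors as Q(z) = (z + I)*(z - 1)*(z - 2*I), so z = 2*I is a simple zero of Q and P is analytic there; z = 2*I is therefore a simple pole and
  Res(f, z₀) = P(z₀)/Q'(z₀).

Q'(z) = 3*z^2 - 2*z - 2*I*z + 2 + I, so Q'(2*I) = -6 - 3*I.
P(2*I) = cosh(4).

Res(f, 2*I) = (cosh(4))/(-6 - 3*I) = (-2/15 + I/15)*cosh(4)

Final answer: (-2/15 + I/15)*cosh(4)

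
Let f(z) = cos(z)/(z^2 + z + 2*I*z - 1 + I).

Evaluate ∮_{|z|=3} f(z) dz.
-2*I*pi*cos(1 + I) + 2*I*pi*cosh(1)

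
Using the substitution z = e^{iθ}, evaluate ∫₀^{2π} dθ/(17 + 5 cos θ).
sqrt(66)*pi/66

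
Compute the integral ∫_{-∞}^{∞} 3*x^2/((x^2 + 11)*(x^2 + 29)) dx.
pi*(-sqrt(11) + sqrt(29))/6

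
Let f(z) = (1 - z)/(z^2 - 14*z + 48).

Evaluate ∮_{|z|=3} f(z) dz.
0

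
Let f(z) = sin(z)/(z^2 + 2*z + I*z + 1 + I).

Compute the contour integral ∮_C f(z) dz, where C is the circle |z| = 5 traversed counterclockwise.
-2*pi*sin(1) + 2*pi*sin(1 + I)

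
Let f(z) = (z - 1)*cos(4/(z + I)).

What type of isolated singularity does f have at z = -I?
Let u = z + I. Then
  cos(4/u) = Σ_{k≥0} (-1)^k (4)^(2k)/((2k)!·u^(2k)) = 1 - 8/u^2 + 32/(3*u^4) + ...
which has infinitely many negative powers of u, so cos(4/(z + I)) has an essential singularity at z = -I.
The extra factor z - 1 is a nonzero polynomial; if the product had at most a pole at z = -I, dividing by that polynomial would leave cos(4/(z + I)) with at most a pole too — contradiction. (Equivalently, the product's Laurent series still has infinitely many negative powers.)
So the singularity is essential.

Final answer: essential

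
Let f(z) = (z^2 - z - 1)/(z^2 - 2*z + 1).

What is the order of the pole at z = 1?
Factor the denominator:
  z^2 - 2*z + 1 = (z - 1)^2

The numerator P(z) = z^2 - z - 1 has P(1) = -1 ≠ 0, so no factor of (z - 1) cancels.
Near z = 1 we can therefore write f(z) = g(z)/(z - 1)^2 with g analytic at 1 and g(1) ≠ 0 (g is just the numerator).

Hence z = 1 is a pole of order 2.

Final answer: 2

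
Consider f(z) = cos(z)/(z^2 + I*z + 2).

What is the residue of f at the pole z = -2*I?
Write f(z) = P(z)/Q(z) with P(z) = cos(z) and Q(z) = z^2 + I*z + 2.
The denominator factors as Q(z) = (z + 2*I)*(z - I), so z = -2*I is a simple zero of Q and P is analytic there; z = -2*I is therefore a simple pole and
  Res(f, z₀) = P(z₀)/Q'(z₀).

Q'(z) = 2*z + I, so Q'(-2*I) = -3*I.
P(-2*I) = cosh(2).

Res(f, -2*I) = (cosh(2))/(-3*I) = I*cosh(2)/3

Final answer: I*cosh(2)/3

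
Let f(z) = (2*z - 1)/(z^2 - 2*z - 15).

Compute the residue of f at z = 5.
9/8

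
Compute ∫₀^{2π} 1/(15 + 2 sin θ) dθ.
Call the integral J. The integrand is 2π-periodic and we integrate over a full period, so shifting θ does not change the value (θ → θ + π/2 turns sin θ into cos θ). Hence
  J = ∫₀^{2π} dθ/(15 + 2 cos θ).
Put z = e^{iθ}: then cos θ = (z + 1/z)/2, dθ = dz/(iz), and z runs once counterclockwise around |z| = 1:
  J = ∮_{|z|=1} 1/(15 + 2*(z + 1/z)/2) · dz/(iz) = (2/i) ∮_{|z|=1} dz/(2*z^2 + 30*z + 2).
The roots of 2*z^2 + 30*z + 2 are z = (-15 ± sqrt(15^2 - 2^2))/2, with sqrt(221) = sqrt(221); their product is 1, so only z₊ = -15/2 + sqrt(221)/2 lies inside the unit circle (z₋ = -15/2 - sqrt(221)/2 lies outside).
z₊ is a simple zero of q(z) = 2*z^2 + 30*z + 2, so Res(1/q, z₊) = 1/q'(z₊) with q'(z) = 4*z + 30; and q'(z₊) = 2*(z₊ - z₋) = 2*sqrt(221).
Therefore J = (2/i) · 2πi · 1/(2*sqrt(221)) = 2*pi/(sqrt(221)) = 2*sqrt(221)*pi/221

Final answer: 2*sqrt(221)*pi/221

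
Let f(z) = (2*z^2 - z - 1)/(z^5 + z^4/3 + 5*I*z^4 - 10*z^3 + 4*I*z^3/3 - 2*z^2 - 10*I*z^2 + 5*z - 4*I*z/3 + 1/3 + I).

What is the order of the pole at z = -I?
4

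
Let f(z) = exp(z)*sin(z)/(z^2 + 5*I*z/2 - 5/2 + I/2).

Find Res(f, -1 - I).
Write f(z) = P(z)/Q(z) with P(z) = exp(z)*sin(z) and Q(z) = z^2 + 5*I*z/2 - 5/2 + I/2.
The denominator factors as Q(z) = (z + 1 + I)*(z - 1 + 3*I/2), so z = -1 - I is a simple zero of Q and P is analytic there; z = -1 - I is therefore a simple pole and
  Res(f, z₀) = P(z₀)/Q'(z₀).

Q'(z) = 2*z + 5*I/2, so Q'(-1 - I) = -2 + I/2.
P(-1 - I) = -exp(-1 - I)*sin(1 + I).

Res(f, -1 - I) = (-exp(-1 - I)*sin(1 + I))/(-2 + I/2) = (8/17 + 2*I/17)*exp(-1 - I)*sin(1 + I)

Final answer: (8/17 + 2*I/17)*exp(-1 - I)*sin(1 + I)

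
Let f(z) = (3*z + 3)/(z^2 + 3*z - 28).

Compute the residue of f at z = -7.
Write f(z) = P(z)/Q(z) with P(z) = 3*z + 3 and Q(z) = z^2 + 3*z - 28.
The denominator factors as Q(z) = (z + 7)*(z - 4), so z = -7 is a simple zero of Q and P is analytic there; z = -7 is therefore a simple pole and
  Res(f, z₀) = P(z₀)/Q'(z₀).

Q'(z) = 2*z + 3, so Q'(-7) = -11.
P(-7) = -18.

Res(f, -7) = (-18)/(-11) = 18/11

Final answer: 18/11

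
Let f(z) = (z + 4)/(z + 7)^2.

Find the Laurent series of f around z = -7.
Put w = z - (-7), i.e. z = w - 7. The denominator is w^2, so it suffices to rewrite the numerator in powers of w.

P(z) = z + 4
P(w - 7) = -3 + w

Dividing each term by w^2:
  f = -3/w^2 + 1/w

Substituting back w = z + 7:
  f(z) = -3/(z + 7)^2 + 1/(z + 7)

The series is finite because the numerator is a polynomial; the negative powers form the principal part, and the coefficient of 1/(z + 7) gives Res(f, -7) = 1.

Final answer: -3/(z + 7)^2 + 1/(z + 7)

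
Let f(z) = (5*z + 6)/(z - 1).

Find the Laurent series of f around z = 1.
Put w = z - (1), i.e. z = w + 1. The denominator is w, so it suffices to rewrite the numerator in powers of w.

P(z) = 5*z + 6
P(w + 1) = 11 + 5*w

Dividing each term by w:
  f = 11/w + 5

Substituting back w = z - 1:
  f(z) = 11/(z - 1) + 5

The series is finite because the numerator is a polynomial; the negative powers form the principal part, and the coefficient of 1/(z - 1) gives Res(f, 1) = 11.

Final answer: 11/(z - 1) + 5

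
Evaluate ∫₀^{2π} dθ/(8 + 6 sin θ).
Call the integral J. The integrand is 2π-periodic and we integrate over a full period, so shifting θ does not change the value (θ → θ + π/2 turns sin θ into cos θ). Hence
  J = ∫₀^{2π} dθ/(8 + 6 cos θ).
Put z = e^{iθ}: then cos θ = (z + 1/z)/2, dθ = dz/(iz), and z runs once counterclockwise around |z| = 1:
  J = ∮_{|z|=1} 1/(8 + 6*(z + 1/z)/2) · dz/(iz) = (2/i) ∮_{|z|=1} dz/(6*z^2 + 16*z + 6).
The roots of 6*z^2 + 16*z + 6 are z = (-8 ± sqrt(8^2 - 6^2))/6, with sqrt(28) = 2*sqrt(7); their product is 1, so only z₊ = -4/3 + sqrt(7)/3 lies inside the unit circle (z₋ = -4/3 - sqrt(7)/3 lies outside).
z₊ is a simple zero of q(z) = 6*z^2 + 16*z + 6, so Res(1/q, z₊) = 1/q'(z₊) with q'(z) = 12*z + 16; and q'(z₊) = 6*(z₊ - z₋) = 4*sqrt(7).
Therefore J = (2/i) · 2πi · 1/(4*sqrt(7)) = 2*pi/(2*sqrt(7)) = sqrt(7)*pi/7

Final answer: sqrt(7)*pi/7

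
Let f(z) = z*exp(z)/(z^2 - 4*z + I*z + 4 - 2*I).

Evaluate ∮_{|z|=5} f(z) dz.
4*pi*exp(2) + pi*(-4 + 2*I)*exp(2 - I)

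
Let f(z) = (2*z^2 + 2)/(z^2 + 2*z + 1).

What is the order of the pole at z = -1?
2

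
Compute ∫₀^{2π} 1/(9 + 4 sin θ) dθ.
Call the integral J. The integrand is 2π-periodic and we integrate over a full period, so shifting θ does not change the value (θ → θ + π/2 turns sin θ into cos θ). Hence
  J = ∫₀^{2π} dθ/(9 + 4 cos θ).
Put z = e^{iθ}: then cos θ = (z + 1/z)/2, dθ = dz/(iz), and z runs once counterclockwise around |z| = 1:
  J = ∮_{|z|=1} 1/(9 + 4*(z + 1/z)/2) · dz/(iz) = (2/i) ∮_{|z|=1} dz/(4*z^2 + 18*z + 4).
The roots of 4*z^2 + 18*z + 4 are z = (-9 ± sqrt(9^2 - 4^2))/4, with sqrt(65) = sqrt(65); their product is 1, so only z₊ = -9/4 + sqrt(65)/4 lies inside the unit circle (z₋ = -9/4 - sqrt(65)/4 lies outside).
z₊ is a simple zero of q(z) = 4*z^2 + 18*z + 4, so Res(1/q, z₊) = 1/q'(z₊) with q'(z) = 8*z + 18; and q'(z₊) = 4*(z₊ - z₋) = 2*sqrt(65).
Therefore J = (2/i) · 2πi · 1/(2*sqrt(65)) = 2*pi/(sqrt(65)) = 2*sqrt(65)*pi/65

Final answer: 2*sqrt(65)*pi/65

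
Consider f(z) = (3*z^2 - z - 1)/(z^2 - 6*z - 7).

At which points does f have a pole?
The singularities of f are the zeros of the denominator. Factoring,
  z^2 - 6*z - 7 = (z + 1)*(z - 7)
so the candidates are z = -1, z = 7.

Check the numerator P(z) = 3*z^2 - z - 1 at each one:
  P(-1) = 3 ≠ 0, so z = -1 is a (simple) pole.
  P(7) = 139 ≠ 0, so z = 7 is a (simple) pole.

Poles of f: {-1, 7}

Final answer: {-1, 7}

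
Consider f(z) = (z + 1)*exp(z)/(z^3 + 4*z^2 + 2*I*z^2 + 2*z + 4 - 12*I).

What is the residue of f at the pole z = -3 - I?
(-1/4 - I/4)*exp(-3 - I)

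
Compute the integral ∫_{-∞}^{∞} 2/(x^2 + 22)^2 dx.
Let f(z) = 2/(z^2 + 22)^2. The denominator has no real zeros and deg Q - deg P = 4 ≥ 2, so the integral of f over the upper semicircle |z| = R tends to 0 as R → ∞. Closing the contour in the upper half-plane,
  ∫_{-∞}^{∞} f(x) dx = 2πi · Σ Res(f, z_k)  over the poles with Im z_k > 0.

Zeros of the denominator: z^2 + 22 = 0 gives z = ±sqrt(22)*I.
Upper half-plane: z = sqrt(22)*I (a pole of order 2).

Write f(z) = g(z)/(z - sqrt(22)*I)^2 with g(z) = 2/(z + sqrt(22)*I)^2. For a double pole, Res(f, z₀) = g'(z₀):
  g'(z) = -4/(z + sqrt(22)*I)^3
  Res(f, sqrt(22)*I) = g'(sqrt(22)*I) = -sqrt(22)*I/968

∫_{-∞}^{∞} f(x) dx = 2πi · (-sqrt(22)*I/968) = sqrt(22)*pi/484

Final answer: sqrt(22)*pi/484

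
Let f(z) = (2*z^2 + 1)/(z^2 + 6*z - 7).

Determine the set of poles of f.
The singularities of f are the zeros of the denominator. Factoring,
  z^2 + 6*z - 7 = (z - 1)*(z + 7)
so the candidates are z = 1, z = -7.

Check the numerator P(z) = 2*z^2 + 1 at each one:
  P(1) = 3 ≠ 0, so z = 1 is a (simple) pole.
  P(-7) = 99 ≠ 0, so z = -7 is a (simple) pole.

Poles of f: {-7, 1}

Final answer: {-7, 1}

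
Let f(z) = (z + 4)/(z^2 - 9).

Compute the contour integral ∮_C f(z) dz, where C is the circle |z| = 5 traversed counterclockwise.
By the residue theorem, ∮_C f(z) dz = 2πi · (sum of the residues of f at the poles inside |z| = 5).

The denominator factors as (z + 3)*(z - 3), so the singularities of f are simple poles at z = -3, z = 3.
  |-3|² = 9 < 25 = 5², so this pole is inside the contour.
  |3|² = 9 < 25 = 5², so this pole is inside the contour.

With P(z) = z + 4 and Q(z) = z^2 - 9, each pole is simple, so Res(f, z₀) = P(z₀)/Q'(z₀) with Q'(z) = 2*z.
  Res(f, -3) = P(-3)/Q'(-3) = (1)/(-6) = -1/6
  Res(f, 3) = P(3)/Q'(3) = (7)/(6) = 7/6

Sum of residues inside C: 1
∮_C f(z) dz = 2πi · (1) = 2*I*pi

Final answer: 2*I*pi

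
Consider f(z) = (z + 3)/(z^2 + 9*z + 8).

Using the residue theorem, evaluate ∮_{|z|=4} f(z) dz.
By the residue theorem, ∮_C f(z) dz = 2πi · (sum of the residues of f at the poles inside |z| = 4).

The denominator factors as (z + 8)*(z + 1), so the singularities of f are simple poles at z = -8, z = -1.
  |-8|² = 64 > 16 = 4², so this pole is outside the contour.
  |-1|² = 1 < 16 = 4², so this pole is inside the contour.

With P(z) = z + 3 and Q(z) = z^2 + 9*z + 8, each pole is simple, so Res(f, z₀) = P(z₀)/Q'(z₀) with Q'(z) = 2*z + 9.
  Res(f, -1) = P(-1)/Q'(-1) = (2)/(7) = 2/7

∮_C f(z) dz = 2πi · (2/7) = 4*I*pi/7

Final answer: 4*I*pi/7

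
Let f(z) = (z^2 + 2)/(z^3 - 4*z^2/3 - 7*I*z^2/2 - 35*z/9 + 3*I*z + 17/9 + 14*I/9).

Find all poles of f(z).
The singularities of f are the zeros of the denominator. Factoring,
  z^3 - 4*z^2/3 - 7*I*z^2/2 - 35*z/9 + 3*I*z + 17/9 + 14*I/9 = (z - 2/3 - 3*I/2)*(z + 1/3 - I)*(z - 1 - I)
so the candidates are z = 2/3 + 3*I/2, z = -1/3 + I, z = 1 + I.

Check the numerator P(z) = z^2 + 2 at each one:
  P(2/3 + 3*I/2) = 7/36 + 2*I ≠ 0, so z = 2/3 + 3*I/2 is a (simple) pole.
  P(-1/3 + I) = 10/9 - 2*I/3 ≠ 0, so z = -1/3 + I is a (simple) pole.
  P(1 + I) = 2 + 2*I ≠ 0, so z = 1 + I is a (simple) pole.

Poles of f: {-1/3 + I, 2/3 + 3*I/2, 1 + I}

Final answer: {-1/3 + I, 2/3 + 3*I/2, 1 + I}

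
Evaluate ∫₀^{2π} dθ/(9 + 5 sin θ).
sqrt(14)*pi/14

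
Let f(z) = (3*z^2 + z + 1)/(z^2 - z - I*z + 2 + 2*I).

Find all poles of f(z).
{2*I, 1 - I}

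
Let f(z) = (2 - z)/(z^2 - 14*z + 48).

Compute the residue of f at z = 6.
Write f(z) = P(z)/Q(z) with P(z) = 2 - z and Q(z) = z^2 - 14*z + 48.
The denominator factors as Q(z) = (z - 8)*(z - 6), so z = 6 is a simple zero of Q and P is analytic there; z = 6 is therefore a simple pole and
  Res(f, z₀) = P(z₀)/Q'(z₀).

Q'(z) = 2*z - 14, so Q'(6) = -2.
P(6) = -4.

Res(f, 6) = (-4)/(-2) = 2

Final answer: 2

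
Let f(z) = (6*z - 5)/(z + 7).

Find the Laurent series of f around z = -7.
Put w = z - (-7), i.e. z = w - 7. The denominator is w, so it suffices to rewrite the numerator in powers of w.

P(z) = 6*z - 5
P(w - 7) = -47 + 6*w

Dividing each term by w:
  f = -47/w + 6

Substituting back w = z + 7:
  f(z) = -47/(z + 7) + 6

The series is finite because the numerator is a polynomial; the negative powers form the principal part, and the coefficient of 1/(z + 7) gives Res(f, -7) = -47.

Final answer: -47/(z + 7) + 6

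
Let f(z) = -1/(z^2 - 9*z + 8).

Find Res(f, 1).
Write f(z) = P(z)/Q(z) with P(z) = -1 and Q(z) = z^2 - 9*z + 8.
The denominator factors as Q(z) = (z - 8)*(z - 1), so z = 1 is a simple zero of Q and P is analytic there; z = 1 is therefore a simple pole and
  Res(f, z₀) = P(z₀)/Q'(z₀).

Q'(z) = 2*z - 9, so Q'(1) = -7.
P(1) = -1.

Res(f, 1) = (-1)/(-7) = 1/7

Final answer: 1/7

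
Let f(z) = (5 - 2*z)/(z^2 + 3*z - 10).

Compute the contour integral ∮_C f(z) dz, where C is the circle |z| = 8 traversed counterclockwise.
By the residue theorem, ∮_C f(z) dz = 2πi · (sum of the residues of f at the poles inside |z| = 8).

The denominator factors as (z + 5)*(z - 2), so the singularities of f are simple poles at z = -5, z = 2.
  |-5|² = 25 < 64 = 8², so this pole is inside the contour.
  |2|² = 4 < 64 = 8², so this pole is inside the contour.

With P(z) = 5 - 2*z and Q(z) = z^2 + 3*z - 10, each pole is simple, so Res(f, z₀) = P(z₀)/Q'(z₀) with Q'(z) = 2*z + 3.
  Res(f, -5) = P(-5)/Q'(-5) = (15)/(-7) = -15/7
  Res(f, 2) = P(2)/Q'(2) = (1)/(7) = 1/7

Sum of residues inside C: -2
∮_C f(z) dz = 2πi · (-2) = -4*I*pi

Final answer: -4*I*pi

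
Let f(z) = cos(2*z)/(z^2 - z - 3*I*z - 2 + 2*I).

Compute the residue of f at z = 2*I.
Write f(z) = P(z)/Q(z) with P(z) = cos(2*z) and Q(z) = z^2 - z - 3*I*z - 2 + 2*I.
The denominator factors as Q(z) = (z - 1 - I)*(z - 2*I), so z = 2*I is a simple zero of Q and P is analytic there; z = 2*I is therefore a simple pole and
  Res(f, z₀) = P(z₀)/Q'(z₀).

Q'(z) = 2*z - 1 - 3*I, so Q'(2*I) = -1 + I.
P(2*I) = cosh(4).

Res(f, 2*I) = (cosh(4))/(-1 + I) = (-1/2 - I/2)*cosh(4)

Final answer: (-1/2 - I/2)*cosh(4)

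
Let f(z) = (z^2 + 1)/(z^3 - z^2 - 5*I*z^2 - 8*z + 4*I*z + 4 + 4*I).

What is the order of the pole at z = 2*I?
2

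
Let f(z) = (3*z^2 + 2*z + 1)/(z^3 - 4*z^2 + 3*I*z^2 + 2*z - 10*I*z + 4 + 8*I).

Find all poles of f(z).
The singularities of f are the zeros of the denominator. Factoring,
  z^3 - 4*z^2 + 3*I*z^2 + 2*z - 10*I*z + 4 + 8*I = (z - 2)*(z + 2*I)*(z - 2 + I)
so the candidates are z = 2, z = -2*I, z = 2 - I.

Check the numerator P(z) = 3*z^2 + 2*z + 1 at each one:
  P(2) = 17 ≠ 0, so z = 2 is a (simple) pole.
  P(-2*I) = -11 - 4*I ≠ 0, so z = -2*I is a (simple) pole.
  P(2 - I) = 14 - 14*I ≠ 0, so z = 2 - I is a (simple) pole.

Poles of f: {-2*I, 2 - I, 2}

Final answer: {-2*I, 2 - I, 2}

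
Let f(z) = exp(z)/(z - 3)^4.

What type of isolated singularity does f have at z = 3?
Write f(z) = g(z)/(z - 3)^4 with g(z) = exp(z).
g is entire and g(3) = exp(3) ≠ 0, so no factor of (z - 3) cancels: the Laurent expansion of f about z = 3 starts at the power -4, i.e. lim_{z→z₀} (z - z₀)^4 f(z) = exp(3) is finite and nonzero.
So z = 3 is a pole of order 4.

Final answer: pole of order 4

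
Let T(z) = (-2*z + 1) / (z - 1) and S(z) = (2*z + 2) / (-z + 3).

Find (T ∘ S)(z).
(T ∘ S)(z) = T(S(z)) = ((-2)*S(z) + (1))/((1)*S(z) + (-1)). Multiply numerator and denominator by -z + 3:
  numerator:   (-2)*(2*z + 2) + (1)*(-z + 3) = -5*z - 1
  denominator: (1)*(2*z + 2) + (-1)*(-z + 3) = 3*z - 1
(T ∘ S)(z) = (-5*z - 1)/(3*z - 1)

Final answer: (-5*z - 1)/(3*z - 1)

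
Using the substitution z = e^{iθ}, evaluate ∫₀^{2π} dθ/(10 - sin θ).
Call the integral J. The integrand is 2π-periodic and we integrate over a full period, so shifting θ does not change the value (θ → θ + π/2 turns sin θ into cos θ; θ → θ + π flips the sign of the trig term). Hence
  J = ∫₀^{2π} dθ/(10 + cos θ).
Put z = e^{iθ}: then cos θ = (z + 1/z)/2, dθ = dz/(iz), and z runs once counterclockwise around |z| = 1:
  J = ∮_{|z|=1} 1/(10 + (z + 1/z)/2) · dz/(iz) = (2/i) ∮_{|z|=1} dz/(z^2 + 20*z + 1).
The roots of z^2 + 20*z + 1 are z = (-10 ± sqrt(10^2 - 1^2)), with sqrt(99) = 3*sqrt(11); their product is 1, so only z₊ = -10 + 3*sqrt(11) lies inside the unit circle (z₋ = -10 - 3*sqrt(11) lies outside).
z₊ is a simple zero of q(z) = z^2 + 20*z + 1, so Res(1/q, z₊) = 1/q'(z₊) with q'(z) = 2*z + 20; and q'(z₊) = (z₊ - z₋) = 6*sqrt(11).
Therefore J = (2/i) · 2πi · 1/(6*sqrt(11)) = 2*pi/(3*sqrt(11)) = 2*sqrt(11)*pi/33

Final answer: 2*sqrt(11)*pi/33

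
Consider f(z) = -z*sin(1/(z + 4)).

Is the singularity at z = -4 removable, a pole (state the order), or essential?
Let u = z + 4. Then
  sin(1/u) = Σ_{k≥0} (-1)^k (1)^(2k+1)/((2k+1)!·u^(2k+1)) = 1/u - 1/(6*u^3) + 1/(120*u^5) + ...
which has infinitely many negative powers of u, so sin(1/(z + 4)) has an essential singularity at z = -4.
The extra factor z is a nonzero polynomial; if the product had at most a pole at z = -4, dividing by that polynomial would leave sin(1/(z + 4)) with at most a pole too — contradiction. (Equivalently, the product's Laurent series still has infinitely many negative powers.)
So the singularity is essential.

Final answer: essential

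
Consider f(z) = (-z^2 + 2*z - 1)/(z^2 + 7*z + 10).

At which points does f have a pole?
The singularities of f are the zeros of the denominator. Factoring,
  z^2 + 7*z + 10 = (z + 5)*(z + 2)
so the candidates are z = -5, z = -2.

Check the numerator P(z) = -z^2 + 2*z - 1 at each one:
  P(-5) = -36 ≠ 0, so z = -5 is a (simple) pole.
  P(-2) = -9 ≠ 0, so z = -2 is a (simple) pole.

Poles of f: {-5, -2}

Final answer: {-5, -2}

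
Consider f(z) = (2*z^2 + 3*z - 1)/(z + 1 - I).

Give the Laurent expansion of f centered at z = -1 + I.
Put w = z - (-1 + I), i.e. z = w - 1 + I. The denominator is w, so it suffices to rewrite the numerator in powers of w.

P(z) = 2*z^2 + 3*z - 1
P(w - 1 + I) = -4 - I + (-1 + 4*I)*w + 2*w^2

Dividing each term by w:
  f = (-4 - I)/w - 1 + 4*I + 2*w

Substituting back w = z + 1 - I:
  f(z) = (-4 - I)/(z + 1 - I) - 1 + 4*I + 2*(z + 1 - I)

The series is finite because the numerator is a polynomial; the negative powers form the principal part, and the coefficient of 1/(z + 1 - I) gives Res(f, -1 + I) = -4 - I.

Final answer: (-4 - I)/(z + 1 - I) - 1 + 4*I + 2*(z + 1 - I)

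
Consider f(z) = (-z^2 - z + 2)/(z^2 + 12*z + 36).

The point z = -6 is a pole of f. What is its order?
Factor the denominator:
  z^2 + 12*z + 36 = (z + 6)^2

The numerator P(z) = -z^2 - z + 2 has P(-6) = -28 ≠ 0, so no factor of (z + 6) cancels.
Near z = -6 we can therefore write f(z) = g(z)/(z + 6)^2 with g analytic at -6 and g(-6) ≠ 0 (g is just the numerator).

Hence z = -6 is a pole of order 2.

Final answer: 2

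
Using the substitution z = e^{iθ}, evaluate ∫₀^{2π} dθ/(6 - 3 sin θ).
Call the integral J. The integrand is 2π-periodic and we integrate over a full period, so shifting θ does not change the value (θ → θ + π/2 turns sin θ into cos θ; θ → θ + π flips the sign of the trig term). Hence
  J = ∫₀^{2π} dθ/(6 + 3 cos θ).
Put z = e^{iθ}: then cos θ = (z + 1/z)/2, dθ = dz/(iz), and z runs once counterclockwise around |z| = 1:
  J = ∮_{|z|=1} 1/(6 + 3*(z + 1/z)/2) · dz/(iz) = (2/i) ∮_{|z|=1} dz/(3*z^2 + 12*z + 3).
The roots of 3*z^2 + 12*z + 3 are z = (-6 ± sqrt(6^2 - 3^2))/3, with sqrt(27) = 3*sqrt(3); their product is 1, so only z₊ = -2 + sqrt(3) lies inside the unit circle (z₋ = -2 - sqrt(3) lies outside).
z₊ is a simple zero of q(z) = 3*z^2 + 12*z + 3, so Res(1/q, z₊) = 1/q'(z₊) with q'(z) = 6*z + 12; and q'(z₊) = 3*(z₊ - z₋) = 6*sqrt(3).
Therefore J = (2/i) · 2πi · 1/(6*sqrt(3)) = 2*pi/(3*sqrt(3)) = 2*sqrt(3)*pi/9

Final answer: 2*sqrt(3)*pi/9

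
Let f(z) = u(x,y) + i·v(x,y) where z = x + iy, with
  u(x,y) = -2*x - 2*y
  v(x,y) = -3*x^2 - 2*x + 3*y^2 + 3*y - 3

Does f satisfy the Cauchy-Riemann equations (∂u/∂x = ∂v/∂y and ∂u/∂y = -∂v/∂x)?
∂u/∂x = -2
∂v/∂y = 6*y + 3
∂u/∂y = -2
∂v/∂x = -6*x - 2
∂u/∂x ≠ ∂v/∂y and ∂u/∂y ≠ -∂v/∂x; the Cauchy-Riemann equations are not satisfied, so f is not analytic.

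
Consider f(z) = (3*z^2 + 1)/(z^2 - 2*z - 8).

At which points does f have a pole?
{-2, 4}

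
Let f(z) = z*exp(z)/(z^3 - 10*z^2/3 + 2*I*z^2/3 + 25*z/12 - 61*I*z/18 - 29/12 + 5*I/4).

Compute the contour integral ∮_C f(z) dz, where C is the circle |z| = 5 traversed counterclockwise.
By the residue theorem, ∮_C f(z) dz = 2πi · (sum of the residues of f at the poles inside |z| = 5).

The denominator factors as (z - 1/3 - I/2)*(z - 3 - I/3)*(z + 3*I/2), so the singularities of f are simple poles at z = 1/3 + I/2, z = 3 + I/3, z = -3*I/2.
  |1/3 + I/2|² = 13/36 < 25 = 5², so this pole is inside the contour.
  |3 + I/3|² = 82/9 < 25 = 5², so this pole is inside the contour.
  |-3*I/2|² = 9/4 < 25 = 5², so this pole is inside the contour.

With P(z) = z*exp(z) and Q(z) = z^3 - 10*z^2/3 + 2*I*z^2/3 + 25*z/12 - 61*I*z/18 - 29/12 + 5*I/4, each pole is simple, so Res(f, z₀) = P(z₀)/Q'(z₀) with Q'(z) = 3*z^2 - 20*z/3 + 4*I*z/3 + 25/12 - 61*I/18.
  Res(f, 1/3 + I/2) = P(1/3 + I/2)/Q'(1/3 + I/2) = ((1/3 + I/2)*exp(1/3 + I/2))/(-11/9 - 95*I/18) = (-987/9509 + 372*I/9509)*exp(1/3 + I/2)
  Res(f, 3 + I/3) = P(3 + I/3)/Q'(3 + I/3) = ((3 + I/3)*exp(3 + I/3))/(299/36 + 79*I/18) = (34188/114365 - 13476*I/114365)*exp(3 + I/3)
  Res(f, -3*I/2) = P(-3*I/2)/Q'(-3*I/2) = (-3*I*exp(-3*I/2)/2)/(-8/3 + 119*I/18) = (-3213/16465 + 1296*I/16465)*exp(-3*I/2)

Sum of residues inside C: (34188/114365 - 13476*I/114365)*exp(3 + I/3) + (-987/9509 + 372*I/9509)*exp(1/3 + I/2) + (-3213/16465 + 1296*I/16465)*exp(-3*I/2)
∮_C f(z) dz = 2πi · ((34188/114365 - 13476*I/114365)*exp(3 + I/3) + (-987/9509 + 372*I/9509)*exp(1/3 + I/2) + (-3213/16465 + 1296*I/16465)*exp(-3*I/2)) = pi*(-744/9509 - 1974*I/9509)*exp(1/3 + I/2) + pi*(-2592/16465 - 6426*I/16465)*exp(-3*I/2) + pi*(26952/114365 + 68376*I/114365)*exp(3 + I/3)

Final answer: pi*(-744/9509 - 1974*I/9509)*exp(1/3 + I/2) + pi*(-2592/16465 - 6426*I/16465)*exp(-3*I/2) + pi*(26952/114365 + 68376*I/114365)*exp(3 + I/3)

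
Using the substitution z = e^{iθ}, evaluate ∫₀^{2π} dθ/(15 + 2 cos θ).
2*sqrt(221)*pi/221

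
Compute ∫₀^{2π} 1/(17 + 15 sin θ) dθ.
pi/4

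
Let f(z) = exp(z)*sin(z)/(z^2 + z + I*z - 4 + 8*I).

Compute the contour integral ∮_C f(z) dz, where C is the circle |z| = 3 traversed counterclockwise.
By the residue theorem, ∮_C f(z) dz = 2πi · (sum of the residues of f at the poles inside |z| = 3).

The denominator factors as (z - 2 + 2*I)*(z + 3 - I), so the singularities of f are simple poles at z = 2 - 2*I, z = -3 + I.
  |2 - 2*I|² = 8 < 9 = 3², so this pole is inside the contour.
  |-3 + I|² = 10 > 9 = 3², so this pole is outside the contour.

With P(z) = exp(z)*sin(z) and Q(z) = z^2 + z + I*z - 4 + 8*I, each pole is simple, so Res(f, z₀) = P(z₀)/Q'(z₀) with Q'(z) = 2*z + 1 + I.
  Res(f, 2 - 2*I) = P(2 - 2*I)/Q'(2 - 2*I) = (exp(2 - 2*I)*sin(2 - 2*I))/(5 - 3*I) = (5/34 + 3*I/34)*exp(2 - 2*I)*sin(2 - 2*I)

∮_C f(z) dz = 2πi · ((5/34 + 3*I/34)*exp(2 - 2*I)*sin(2 - 2*I)) = pi*(-3/17 + 5*I/17)*exp(2 - 2*I)*sin(2 - 2*I)

Final answer: pi*(-3/17 + 5*I/17)*exp(2 - 2*I)*sin(2 - 2*I)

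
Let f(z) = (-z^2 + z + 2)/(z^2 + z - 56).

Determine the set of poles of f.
The singularities of f are the zeros of the denominator. Factoring,
  z^2 + z - 56 = (z + 8)*(z - 7)
so the candidates are z = -8, z = 7.

Check the numerator P(z) = -z^2 + z + 2 at each one:
  P(-8) = -70 ≠ 0, so z = -8 is a (simple) pole.
  P(7) = -40 ≠ 0, so z = 7 is a (simple) pole.

Poles of f: {-8, 7}

Final answer: {-8, 7}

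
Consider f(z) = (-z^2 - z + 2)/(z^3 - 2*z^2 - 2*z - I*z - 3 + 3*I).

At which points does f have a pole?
{-1 - I, I, 3}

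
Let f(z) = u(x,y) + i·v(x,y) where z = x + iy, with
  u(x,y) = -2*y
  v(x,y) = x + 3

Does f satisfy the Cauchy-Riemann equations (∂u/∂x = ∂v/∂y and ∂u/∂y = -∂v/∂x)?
∂u/∂x = 0
∂v/∂y = 0
∂u/∂y = -2
∂v/∂x = 1
∂u/∂y ≠ -∂v/∂x; the Cauchy-Riemann equations are not satisfied, so f is not analytic.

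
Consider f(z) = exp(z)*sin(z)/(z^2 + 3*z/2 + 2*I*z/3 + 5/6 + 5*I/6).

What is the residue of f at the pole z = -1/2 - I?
(-18/73 - 48*I/73)*exp(-1/2 - I)*sin(1/2 + I)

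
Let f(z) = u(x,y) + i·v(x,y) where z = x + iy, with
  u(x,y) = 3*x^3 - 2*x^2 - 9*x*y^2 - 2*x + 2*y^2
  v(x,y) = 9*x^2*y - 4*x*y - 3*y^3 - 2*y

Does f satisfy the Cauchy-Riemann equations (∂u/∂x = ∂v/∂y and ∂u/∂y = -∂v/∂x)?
∂u/∂x = 9*x^2 - 4*x - 9*y^2 - 2
∂v/∂y = 9*x^2 - 4*x - 9*y^2 - 2
∂u/∂y = -18*x*y + 4*y
∂v/∂x = 18*x*y - 4*y
∂u/∂x = ∂v/∂y and ∂u/∂y = -∂v/∂x hold identically; f is analytic.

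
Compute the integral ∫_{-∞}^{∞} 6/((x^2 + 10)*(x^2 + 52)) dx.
Let f(z) = 6/((z^2 + 10)*(z^2 + 52)). The denominator has no real zeros and deg Q - deg P = 4 ≥ 2, so the integral of f over the upper semicircle |z| = R tends to 0 as R → ∞. Closing the contour in the upper half-plane,
  ∫_{-∞}^{∞} f(x) dx = 2πi · Σ Res(f, z_k)  over the poles with Im z_k > 0.

Zeros of the denominator: z^2 + 52 = 0 gives z = ±2*sqrt(13)*I; z^2 + 10 = 0 gives z = ±sqrt(10)*I.
Upper half-plane: z = sqrt(10)*I, z = 2*sqrt(13)*I (simple).

Each pole is a simple zero of Q(z) = z^4 + 62*z^2 + 520, so Res(f, z₀) = P(z₀)/Q'(z₀) with P(z) = 6, Q'(z) = 4*z^3 + 124*z:
  Res(f, sqrt(10)*I) = (6)/(84*sqrt(10)*I) = -sqrt(10)*I/140
  Res(f, 2*sqrt(13)*I) = (6)/(-168*sqrt(13)*I) = sqrt(13)*I/364

Sum of residues: I*(-sqrt(10)/140 + sqrt(13)/364)
∫_{-∞}^{∞} f(x) dx = 2πi · (I*(-sqrt(10)/140 + sqrt(13)/364)) = pi*(-5*sqrt(13) + 13*sqrt(10))/910

Final answer: pi*(-5*sqrt(13) + 13*sqrt(10))/910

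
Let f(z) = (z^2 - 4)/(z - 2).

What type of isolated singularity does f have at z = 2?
The numerator vanishes at z = 2 ((2)^2 = 4), so it is divisible by z - 2:
  z^2 - 4 = (z - 2)*(z + 2)
Hence for z ≠ 2, f(z) = z + 2, a polynomial, and lim_{z→2} f(z) = 4 is finite.
So the singularity is removable.

Final answer: removable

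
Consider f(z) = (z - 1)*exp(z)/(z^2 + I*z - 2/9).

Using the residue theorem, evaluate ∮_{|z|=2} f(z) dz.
By the residue theorem, ∮_C f(z) dz = 2πi · (sum of the residues of f at the poles inside |z| = 2).

The denominator factors as (z + 2*I/3)*(z + I/3), so the singularities of f are simple poles at z = -2*I/3, z = -I/3.
  |-2*I/3|² = 4/9 < 4 = 2², so this pole is inside the contour.
  |-I/3|² = 1/9 < 4 = 2², so this pole is inside the contour.

With P(z) = (z - 1)*exp(z) and Q(z) = z^2 + I*z - 2/9, each pole is simple, so Res(f, z₀) = P(z₀)/Q'(z₀) with Q'(z) = 2*z + I.
  Res(f, -2*I/3) = P(-2*I/3)/Q'(-2*I/3) = ((-1 - 2*I/3)*exp(-2*I/3))/(-I/3) = (2 - 3*I)*exp(-2*I/3)
  Res(f, -I/3) = P(-I/3)/Q'(-I/3) = ((-1 - I/3)*exp(-I/3))/(I/3) = (-1 + 3*I)*exp(-I/3)

Sum of residues inside C: (2 - 3*I)*exp(-2*I/3) + (-1 + 3*I)*exp(-I/3)
∮_C f(z) dz = 2πi · ((2 - 3*I)*exp(-2*I/3) + (-1 + 3*I)*exp(-I/3)) = pi*(6 + 4*I)*exp(-2*I/3) + pi*(-6 - 2*I)*exp(-I/3)

Final answer: pi*(6 + 4*I)*exp(-2*I/3) + pi*(-6 - 2*I)*exp(-I/3)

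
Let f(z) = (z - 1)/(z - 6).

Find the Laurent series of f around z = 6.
Put w = z - (6), i.e. z = w + 6. The denominator is w, so it suffices to rewrite the numerator in powers of w.

P(z) = z - 1
P(w + 6) = 5 + w

Dividing each term by w:
  f = 5/w + 1

Substituting back w = z - 6:
  f(z) = 5/(z - 6) + 1

The series is finite because the numerator is a polynomial; the negative powers form the principal part, and the coefficient of 1/(z - 6) gives Res(f, 6) = 5.

Final answer: 5/(z - 6) + 1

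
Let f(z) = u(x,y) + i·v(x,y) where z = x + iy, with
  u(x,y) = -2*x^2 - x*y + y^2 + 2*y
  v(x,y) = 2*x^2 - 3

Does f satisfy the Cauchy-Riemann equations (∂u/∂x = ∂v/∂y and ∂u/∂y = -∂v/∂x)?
∂u/∂x = -4*x - y
∂v/∂y = 0
∂u/∂y = -x + 2*y + 2
∂v/∂x = 4*x
∂u/∂x ≠ ∂v/∂y and ∂u/∂y ≠ -∂v/∂x; the Cauchy-Riemann equations are not satisfied, so f is not analytic.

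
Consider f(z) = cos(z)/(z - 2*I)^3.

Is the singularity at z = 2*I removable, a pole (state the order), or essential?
Write f(z) = g(z)/(z - 2*I)^3 with g(z) = cos(z).
g is entire and g(2*I) = cosh(2) ≠ 0, so no factor of (z - 2*I) cancels: the Laurent expansion of f about z = 2*I starts at the power -3, i.e. lim_{z→z₀} (z - z₀)^3 f(z) = cosh(2) is finite and nonzero.
So z = 2*I is a pole of order 3.

Final answer: pole of order 3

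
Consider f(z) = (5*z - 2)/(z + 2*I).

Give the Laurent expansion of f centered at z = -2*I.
(-2 - 10*I)/(z + 2*I) + 5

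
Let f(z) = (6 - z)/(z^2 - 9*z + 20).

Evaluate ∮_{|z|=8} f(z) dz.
By the residue theorem, ∮_C f(z) dz = 2πi · (sum of the residues of f at the poles inside |z| = 8).

The denominator factors as (z - 4)*(z - 5), so the singularities of f are simple poles at z = 4, z = 5.
  |4|² = 16 < 64 = 8², so this pole is inside the contour.
  |5|² = 25 < 64 = 8², so this pole is inside the contour.

With P(z) = 6 - z and Q(z) = z^2 - 9*z + 20, each pole is simple, so Res(f, z₀) = P(z₀)/Q'(z₀) with Q'(z) = 2*z - 9.
  Res(f, 4) = P(4)/Q'(4) = (2)/(-1) = -2
  Res(f, 5) = P(5)/Q'(5) = (1)/(1) = 1

Sum of residues inside C: -1
∮_C f(z) dz = 2πi · (-1) = -2*I*pi

Final answer: -2*I*pi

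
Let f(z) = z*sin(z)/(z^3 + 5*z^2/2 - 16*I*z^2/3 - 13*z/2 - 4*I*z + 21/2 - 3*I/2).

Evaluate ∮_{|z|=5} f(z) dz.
By the residue theorem, ∮_C f(z) dz = 2πi · (sum of the residues of f at the poles inside |z| = 5).

The denominator factors as (z + 3 - 3*I)*(z - 1/2 + 2*I/3)*(z - 3*I), so the singularities of f are simple poles at z = -3 + 3*I, z = 1/2 - 2*I/3, z = 3*I.
  |-3 + 3*I|² = 18 < 25 = 5², so this pole is inside the contour.
  |1/2 - 2*I/3|² = 25/36 < 25 = 5², so this pole is inside the contour.
  |3*I|² = 9 < 25 = 5², so this pole is inside the contour.

With P(z) = z*sin(z) and Q(z) = z^3 + 5*z^2/2 - 16*I*z^2/3 - 13*z/2 - 4*I*z + 21/2 - 3*I/2, each pole is simple, so Res(f, z₀) = P(z₀)/Q'(z₀) with Q'(z) = 3*z^2 + 5*z - 32*I*z/3 - 13/2 - 4*I.
  Res(f, -3 + 3*I) = P(-3 + 3*I)/Q'(-3 + 3*I) = ((3 - 3*I)*sin(3 - 3*I))/(21/2 - 11*I) = (258/925 + 6*I/925)*sin(3 - 3*I)
  Res(f, 1/2 - 2*I/3) = P(1/2 - 2*I/3)/Q'(1/2 - 2*I/3) = ((1/2 - 2*I/3)*sin(1/2 - 2*I/3))/(-421/36 - 44*I/3) = (5094/456025 + 19608*I/456025)*sin(1/2 - 2*I/3)
  Res(f, 3*I) = P(3*I)/Q'(3*I) = (-3*sinh(3))/(-3/2 + 11*I) = (18/493 + 132*I/493)*sinh(3)

Sum of residues inside C: (5094/456025 + 19608*I/456025)*sin(1/2 - 2*I/3) + (18/493 + 132*I/493)*sinh(3) + (258/925 + 6*I/925)*sin(3 - 3*I)
∮_C f(z) dz = 2πi · ((5094/456025 + 19608*I/456025)*sin(1/2 - 2*I/3) + (18/493 + 132*I/493)*sinh(3) + (258/925 + 6*I/925)*sin(3 - 3*I)) = pi*(-39216/456025 + 10188*I/456025)*sin(1/2 - 2*I/3) + pi*(-12/925 + 516*I/925)*sin(3 - 3*I) + pi*(-264/493 + 36*I/493)*sinh(3)

Final answer: pi*(-39216/456025 + 10188*I/456025)*sin(1/2 - 2*I/3) + pi*(-12/925 + 516*I/925)*sin(3 - 3*I) + pi*(-264/493 + 36*I/493)*sinh(3)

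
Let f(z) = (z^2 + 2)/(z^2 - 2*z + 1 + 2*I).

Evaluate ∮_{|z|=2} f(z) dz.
By the residue theorem, ∮_C f(z) dz = 2πi · (sum of the residues of f at the poles inside |z| = 2).

The denominator factors as (z - I)*(z - 2 + I), so the singularities of f are simple poles at z = I, z = 2 - I.
  |I|² = 1 < 4 = 2², so this pole is inside the contour.
  |2 - I|² = 5 > 4 = 2², so this pole is outside the contour.

With P(z) = z^2 + 2 and Q(z) = z^2 - 2*z + 1 + 2*I, each pole is simple, so Res(f, z₀) = P(z₀)/Q'(z₀) with Q'(z) = 2*z - 2.
  Res(f, I) = P(I)/Q'(I) = (1)/(-2 + 2*I) = -1/4 - I/4

∮_C f(z) dz = 2πi · (-1/4 - I/4) = pi*(1/2 - I/2)

Final answer: pi*(1/2 - I/2)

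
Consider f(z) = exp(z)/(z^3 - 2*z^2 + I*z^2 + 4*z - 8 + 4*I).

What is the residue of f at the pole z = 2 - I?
Write f(z) = P(z)/Q(z) with P(z) = exp(z) and Q(z) = z^3 - 2*z^2 + I*z^2 + 4*z - 8 + 4*I.
The denominator factors as Q(z) = (z + 2*I)*(z - 2 + I)*(z - 2*I), so z = 2 - I is a simple zero of Q and P is analytic there; z = 2 - I is therefore a simple pole and
  Res(f, z₀) = P(z₀)/Q'(z₀).

Q'(z) = 3*z^2 - 4*z + 2*I*z + 4, so Q'(2 - I) = 7 - 4*I.
P(2 - I) = exp(2 - I).

Res(f, 2 - I) = (exp(2 - I))/(7 - 4*I) = (7/65 + 4*I/65)*exp(2 - I)

Final answer: (7/65 + 4*I/65)*exp(2 - I)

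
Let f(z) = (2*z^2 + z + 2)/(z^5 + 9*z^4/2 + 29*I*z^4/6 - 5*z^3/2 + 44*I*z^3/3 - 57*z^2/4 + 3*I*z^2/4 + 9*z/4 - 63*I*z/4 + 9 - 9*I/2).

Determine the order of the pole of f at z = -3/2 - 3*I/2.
3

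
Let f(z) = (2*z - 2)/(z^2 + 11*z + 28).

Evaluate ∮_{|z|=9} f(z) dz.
By the residue theorem, ∮_C f(z) dz = 2πi · (sum of the residues of f at the poles inside |z| = 9).

The denominator factors as (z + 4)*(z + 7), so the singularities of f are simple poles at z = -4, z = -7.
  |-4|² = 16 < 81 = 9², so this pole is inside the contour.
  |-7|² = 49 < 81 = 9², so this pole is inside the contour.

With P(z) = 2*z - 2 and Q(z) = z^2 + 11*z + 28, each pole is simple, so Res(f, z₀) = P(z₀)/Q'(z₀) with Q'(z) = 2*z + 11.
  Res(f, -4) = P(-4)/Q'(-4) = (-10)/(3) = -10/3
  Res(f, -7) = P(-7)/Q'(-7) = (-16)/(-3) = 16/3

Sum of residues inside C: 2
∮_C f(z) dz = 2πi · (2) = 4*I*pi

Final answer: 4*I*pi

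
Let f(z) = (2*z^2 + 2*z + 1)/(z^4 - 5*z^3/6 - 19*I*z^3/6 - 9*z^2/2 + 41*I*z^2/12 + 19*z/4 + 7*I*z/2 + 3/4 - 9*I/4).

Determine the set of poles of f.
The singularities of f are the zeros of the denominator. Factoring,
  z^4 - 5*z^3/6 - 19*I*z^3/6 - 9*z^2/2 + 41*I*z^2/12 + 19*z/4 + 7*I*z/2 + 3/4 - 9*I/4 = (z - 3/2)*(z - 3*I/2)*(z - 1/3 - 2*I/3)*(z + 1 - I)
so the candidates are z = 3/2, z = 3*I/2, z = 1/3 + 2*I/3, z = -1 + I.

Check the numerator P(z) = 2*z^2 + 2*z + 1 at each one:
  P(3/2) = 17/2 ≠ 0, so z = 3/2 is a (simple) pole.
  P(3*I/2) = -7/2 + 3*I ≠ 0, so z = 3*I/2 is a (simple) pole.
  P(1/3 + 2*I/3) = 1 + 20*I/9 ≠ 0, so z = 1/3 + 2*I/3 is a (simple) pole.
  P(-1 + I) = -1 - 2*I ≠ 0, so z = -1 + I is a (simple) pole.

Poles of f: {-1 + I, 3*I/2, 1/3 + 2*I/3, 3/2}

Final answer: {-1 + I, 3*I/2, 1/3 + 2*I/3, 3/2}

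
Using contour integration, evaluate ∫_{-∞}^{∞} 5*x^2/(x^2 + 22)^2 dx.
Let f(z) = 5*z^2/(z^2 + 22)^2. The denominator has no real zeros and deg Q - deg P = 2 ≥ 2, so the integral of f over the upper semicircle |z| = R tends to 0 as R → ∞. Closing the contour in the upper half-plane,
  ∫_{-∞}^{∞} f(x) dx = 2πi · Σ Res(f, z_k)  over the poles with Im z_k > 0.

Zeros of the denominator: z^2 + 22 = 0 gives z = ±sqrt(22)*I.
Upper half-plane: z = sqrt(22)*I (a pole of order 2).

Write f(z) = g(z)/(z - sqrt(22)*I)^2 with g(z) = 5*z^2/(z + sqrt(22)*I)^2. For a double pole, Res(f, z₀) = g'(z₀):
  g'(z) = 10*sqrt(22)*I*z/(z + sqrt(22)*I)^3
  Res(f, sqrt(22)*I) = g'(sqrt(22)*I) = -5*sqrt(22)*I/88

∫_{-∞}^{∞} f(x) dx = 2πi · (-5*sqrt(22)*I/88) = 5*sqrt(22)*pi/44

Final answer: 5*sqrt(22)*pi/44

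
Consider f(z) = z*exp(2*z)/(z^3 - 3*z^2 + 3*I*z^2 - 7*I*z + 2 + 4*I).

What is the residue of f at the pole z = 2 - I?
(7/10 - I/10)*exp(4 - 2*I)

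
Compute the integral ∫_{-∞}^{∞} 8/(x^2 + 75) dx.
Let f(z) = 8/(z^2 + 75). The denominator has no real zeros and deg Q - deg P = 2 ≥ 2, so the integral of f over the upper semicircle |z| = R tends to 0 as R → ∞. Closing the contour in the upper half-plane,
  ∫_{-∞}^{∞} f(x) dx = 2πi · Σ Res(f, z_k)  over the poles with Im z_k > 0.

Zeros of the denominator: z^2 + 75 = 0 gives z = ±5*sqrt(3)*I.
Upper half-plane: z = 5*sqrt(3)*I (simple).

Each pole is a simple zero of Q(z) = z^2 + 75, so Res(f, z₀) = P(z₀)/Q'(z₀) with P(z) = 8, Q'(z) = 2*z:
  Res(f, 5*sqrt(3)*I) = (8)/(10*sqrt(3)*I) = -4*sqrt(3)*I/15

∫_{-∞}^{∞} f(x) dx = 2πi · (-4*sqrt(3)*I/15) = 8*sqrt(3)*pi/15

Final answer: 8*sqrt(3)*pi/15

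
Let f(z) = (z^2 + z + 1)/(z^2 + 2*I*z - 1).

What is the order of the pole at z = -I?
Factor the denominator:
  z^2 + 2*I*z - 1 = (z + I)^2

The numerator P(z) = z^2 + z + 1 has P(-I) = -I ≠ 0, so no factor of (z + I) cancels.
Near z = -I we can therefore write f(z) = g(z)/(z + I)^2 with g analytic at -I and g(-I) ≠ 0 (g is just the numerator).

Hence z = -I is a pole of order 2.

Final answer: 2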